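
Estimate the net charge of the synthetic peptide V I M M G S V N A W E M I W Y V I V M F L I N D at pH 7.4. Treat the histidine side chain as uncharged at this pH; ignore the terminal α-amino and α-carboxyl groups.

-2

Near pH 7.4, K and R contribute +1 each, D and E contribute −1 each, and every other side chain (His included, as stated) is uncharged.
Positive (K, R): none → +0.
Negative (D, E): E11, D24 → −2.
Net charge = (+0) + (−2) = −2.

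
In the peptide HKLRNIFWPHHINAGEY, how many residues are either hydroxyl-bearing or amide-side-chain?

Hydroxyl-bearing: S, T, Y. Amide-side-chain: N, Q.
Hydroxyl-bearing residues here: Y17 (1).
Amide-side-chain residues here: N5, N13 (2).
The two groups share no amino acid, so total = 1 + 2 = 3.

3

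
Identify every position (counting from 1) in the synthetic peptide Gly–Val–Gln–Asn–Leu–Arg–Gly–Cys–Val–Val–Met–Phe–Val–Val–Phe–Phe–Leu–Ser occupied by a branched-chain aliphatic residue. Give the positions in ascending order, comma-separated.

The BCAAs are Val, Leu, and Ile — aliphatic side chains with a branch point.
Matching residues: Val2, Leu5, Val9, Val10, Val13, Val14, Leu17.

2, 5, 9, 10, 13, 14, 17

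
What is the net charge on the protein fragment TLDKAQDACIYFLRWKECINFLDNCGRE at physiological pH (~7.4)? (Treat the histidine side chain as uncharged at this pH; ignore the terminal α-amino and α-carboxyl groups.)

-1

Near pH 7.4, K and R contribute +1 each, D and E contribute −1 each, and every other side chain (His included, as stated) is uncharged.
Positive (K, R): K4, R14, K16, R27 → +4.
Negative (D, E): D3, D7, E17, D23, E28 → −5.
Net charge = (+4) + (−5) = −1.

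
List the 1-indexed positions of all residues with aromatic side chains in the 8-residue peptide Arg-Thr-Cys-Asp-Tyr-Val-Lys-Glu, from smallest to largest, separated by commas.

5

F, W, and Y each carry an aromatic ring on the side chain.
Matching residues: Tyr5.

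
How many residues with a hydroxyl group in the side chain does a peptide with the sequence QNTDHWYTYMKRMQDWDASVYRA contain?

6

S, T, and Y are the three residues with a side-chain hydroxyl.
Matching residues: T3, Y7, T8, Y9, S19, Y21.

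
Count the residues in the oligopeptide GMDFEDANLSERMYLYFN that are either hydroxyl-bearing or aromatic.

Hydroxyl-bearing: S, T, Y. Aromatic: F, W, Y.
Hydroxyl-bearing residues here: S10, Y14, Y16 (3).
Aromatic residues here: F4, Y14, Y16, F17 (4).
Y is in both groups, so the 2 Y residues must not be double-counted.
Total = 3 + 4 − 2 = 5.

5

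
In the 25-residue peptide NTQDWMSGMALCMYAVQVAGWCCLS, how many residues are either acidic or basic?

Acidic: D, E. Basic: H, K, R.
Acidic residues here: D4 (1).
Basic residues here: none (0).
The two groups share no amino acid, so total = 1 + 0 = 1.

1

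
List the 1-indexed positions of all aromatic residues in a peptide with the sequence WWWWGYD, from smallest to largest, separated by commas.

The aromatic amino acids are Phe (F, benzyl), Trp (W, indole), and Tyr (Y, phenol).
Matching residues: W1, W2, W3, W4, Y6.

1, 2, 3, 4, 6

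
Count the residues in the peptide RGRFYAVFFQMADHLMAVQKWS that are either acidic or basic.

5

Acidic: D, E. Basic: H, K, R.
Acidic residues here: D13 (1).
Basic residues here: R1, R3, H14, K20 (4).
The two groups share no amino acid, so total = 1 + 4 = 5.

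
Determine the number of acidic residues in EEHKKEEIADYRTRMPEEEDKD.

Only D (aspartate) and E (glutamate) carry a side-chain carboxylic acid.
Matching residues: E1, E2, E6, E7, D10, E17, E18, E19, D20, D22.

10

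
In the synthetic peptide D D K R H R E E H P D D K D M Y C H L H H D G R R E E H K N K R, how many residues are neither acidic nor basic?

7

Acidic: D, E. Basic: K, R, H. All other residues are neither.
Matching residues: P10, M15, Y16, C17, L19, G23, N30.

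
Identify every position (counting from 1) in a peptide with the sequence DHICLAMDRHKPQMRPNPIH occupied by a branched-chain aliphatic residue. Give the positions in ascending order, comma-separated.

Valine (V), leucine (L), and isoleucine (I) are the branched-chain amino acids.
Matching residues: I3, L5, I19.

3, 5, 19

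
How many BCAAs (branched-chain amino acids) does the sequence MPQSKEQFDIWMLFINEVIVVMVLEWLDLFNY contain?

11

Valine (V), leucine (L), and isoleucine (I) are the branched-chain amino acids.
Matching residues: I10, L13, I15, V18, I19, V20, V21, V23, L24, L27, L29.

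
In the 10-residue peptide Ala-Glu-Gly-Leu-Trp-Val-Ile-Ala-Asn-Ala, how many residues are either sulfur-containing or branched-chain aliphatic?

Sulfur-containing: C, M. Branched-chain aliphatic: I, L, V.
Sulfur-containing residues here: none (0).
Branched-chain aliphatic residues here: Leu4, Val6, Ile7 (3).
The two groups share no amino acid, so total = 0 + 3 = 3.

3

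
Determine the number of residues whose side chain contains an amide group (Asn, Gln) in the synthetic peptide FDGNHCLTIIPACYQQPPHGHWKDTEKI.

3

Matching residues: N4, Q15, Q16.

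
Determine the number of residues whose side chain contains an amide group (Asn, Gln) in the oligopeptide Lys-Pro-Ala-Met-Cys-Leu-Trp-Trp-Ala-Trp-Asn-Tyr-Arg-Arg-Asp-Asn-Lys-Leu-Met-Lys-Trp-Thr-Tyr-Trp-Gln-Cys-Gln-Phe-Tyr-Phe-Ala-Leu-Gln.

5

Matching residues: Asn11, Asn16, Gln25, Gln27, Gln33.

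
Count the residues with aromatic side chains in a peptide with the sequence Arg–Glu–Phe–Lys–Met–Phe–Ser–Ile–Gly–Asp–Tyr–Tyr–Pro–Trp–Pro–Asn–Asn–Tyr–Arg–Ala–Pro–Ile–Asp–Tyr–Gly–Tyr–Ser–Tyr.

9

Phenylalanine (F), tryptophan (W), and tyrosine (Y) have aromatic ring side chains.
Matching residues: Phe3, Phe6, Tyr11, Tyr12, Trp14, Tyr18, Tyr24, Tyr26, Tyr28.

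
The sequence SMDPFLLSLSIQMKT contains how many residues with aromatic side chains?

The aromatic amino acids are Phe (F, benzyl), Trp (W, indole), and Tyr (Y, phenol).
Matching residues: F5.

1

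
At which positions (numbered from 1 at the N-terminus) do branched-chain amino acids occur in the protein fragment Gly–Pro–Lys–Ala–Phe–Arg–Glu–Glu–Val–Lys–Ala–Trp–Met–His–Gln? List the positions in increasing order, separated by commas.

9

V, L, and I make up the branched-chain aliphatic group.
Matching residues: Val9.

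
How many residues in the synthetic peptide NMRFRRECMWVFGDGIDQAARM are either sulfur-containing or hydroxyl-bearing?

Sulfur-containing: C, M. Hydroxyl-bearing: S, T, Y.
Sulfur-containing residues here: M2, C8, M9, M22 (4).
Hydroxyl-bearing residues here: none (0).
The two groups share no amino acid, so total = 4 + 0 = 4.

4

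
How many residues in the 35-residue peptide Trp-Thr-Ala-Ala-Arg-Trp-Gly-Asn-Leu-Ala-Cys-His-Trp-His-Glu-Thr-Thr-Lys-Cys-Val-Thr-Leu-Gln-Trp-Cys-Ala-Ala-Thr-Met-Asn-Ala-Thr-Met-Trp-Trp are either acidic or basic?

5

Acidic: D, E. Basic: H, K, R.
Acidic residues here: Glu15 (1).
Basic residues here: Arg5, His12, His14, Lys18 (4).
The two groups share no amino acid, so total = 1 + 4 = 5.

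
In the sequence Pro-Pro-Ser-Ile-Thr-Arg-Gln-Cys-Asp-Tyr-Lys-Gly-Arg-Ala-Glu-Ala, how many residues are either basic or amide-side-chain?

Basic: H, K, R. Amide-side-chain: N, Q.
Basic residues here: Arg6, Lys11, Arg13 (3).
Amide-side-chain residues here: Gln7 (1).
The two groups share no amino acid, so total = 3 + 1 = 4.

4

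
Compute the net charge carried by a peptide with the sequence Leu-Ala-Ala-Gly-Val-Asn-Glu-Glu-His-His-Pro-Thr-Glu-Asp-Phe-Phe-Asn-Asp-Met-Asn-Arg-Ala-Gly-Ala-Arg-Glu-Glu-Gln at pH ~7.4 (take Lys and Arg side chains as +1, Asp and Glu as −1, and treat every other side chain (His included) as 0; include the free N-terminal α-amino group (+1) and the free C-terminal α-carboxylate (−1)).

Positive (K, R): Arg21, Arg25 → +2.
Negative (D, E): Glu7, Glu8, Glu13, Asp14, Asp18, Glu26, Glu27 → −7.
The N-terminus (+1) and C-terminus (−1) cancel.
Net charge = (+2) + (−7) = −5.

-5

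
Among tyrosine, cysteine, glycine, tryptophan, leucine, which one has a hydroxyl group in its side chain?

tyrosine

Serine (S), threonine (T), and tyrosine (Y) each carry a hydroxyl group on the side chain.
Of the listed options, only tyrosine belongs to this group.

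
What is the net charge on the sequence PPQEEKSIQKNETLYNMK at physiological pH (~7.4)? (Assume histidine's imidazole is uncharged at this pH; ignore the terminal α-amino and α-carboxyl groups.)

The side chains ionized at physiological pH are Lys/Arg (+1) and Asp/Glu (−1); with His treated as neutral, nothing else contributes.
Positive (K, R): K6, K10, K18 → +3.
Negative (D, E): E4, E5, E12 → −3.
Net charge = (+3) + (−3) = 0.

0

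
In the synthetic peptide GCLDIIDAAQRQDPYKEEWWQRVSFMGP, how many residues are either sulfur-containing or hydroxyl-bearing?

Sulfur-containing: C, M. Hydroxyl-bearing: S, T, Y.
Sulfur-containing residues here: C2, M26 (2).
Hydroxyl-bearing residues here: Y15, S24 (2).
The two groups share no amino acid, so total = 2 + 2 = 4.

4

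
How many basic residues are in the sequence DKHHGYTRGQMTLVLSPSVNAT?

4

The basic amino acids are Lys (K), Arg (R), and His (H).
Matching residues: K2, H3, H4, R8.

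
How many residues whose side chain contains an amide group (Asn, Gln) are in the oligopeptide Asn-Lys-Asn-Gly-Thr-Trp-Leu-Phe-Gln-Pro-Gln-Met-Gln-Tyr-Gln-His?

Matching residues: Asn1, Asn3, Gln9, Gln11, Gln13, Gln15.

6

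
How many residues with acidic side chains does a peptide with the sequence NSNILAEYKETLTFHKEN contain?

The acidic residues are Asp (D) and Glu (E), whose side chains end in a carboxylate group.
Matching residues: E7, E10, E17.

3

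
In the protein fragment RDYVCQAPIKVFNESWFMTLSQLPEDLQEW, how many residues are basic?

The basic amino acids are Lys (K), Arg (R), and His (H).
Matching residues: R1, K10.

2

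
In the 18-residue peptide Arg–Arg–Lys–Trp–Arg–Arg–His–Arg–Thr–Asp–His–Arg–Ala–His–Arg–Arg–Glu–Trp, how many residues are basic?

The basic amino acids are Lys (K), Arg (R), and His (H).
Matching residues: Arg1, Arg2, Lys3, Arg5, Arg6, His7, Arg8, His11, Arg12, His14, Arg15, Arg16.

12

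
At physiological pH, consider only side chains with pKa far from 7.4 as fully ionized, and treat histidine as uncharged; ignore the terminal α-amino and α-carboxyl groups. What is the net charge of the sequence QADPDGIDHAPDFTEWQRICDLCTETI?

-6

The side chains ionized at physiological pH are Lys/Arg (+1) and Asp/Glu (−1); with His treated as neutral, nothing else contributes.
Positive (K, R): R18 → +1.
Negative (D, E): D3, D5, D8, D12, E15, D21, E25 → −7.
Net charge = (+1) + (−7) = −6.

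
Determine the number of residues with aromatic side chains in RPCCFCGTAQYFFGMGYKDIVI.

F, W, and Y each carry an aromatic ring on the side chain.
Matching residues: F5, Y11, F12, F13, Y17.

5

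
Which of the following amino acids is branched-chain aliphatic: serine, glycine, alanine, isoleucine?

The BCAAs are Val, Leu, and Ile — aliphatic side chains with a branch point.
Of the listed options, only isoleucine belongs to this group.

isoleucine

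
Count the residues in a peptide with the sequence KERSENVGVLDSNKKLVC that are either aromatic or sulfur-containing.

1

Aromatic: F, W, Y. Sulfur-containing: C, M.
Aromatic residues here: none (0).
Sulfur-containing residues here: C18 (1).
The two groups share no amino acid, so total = 0 + 1 = 1.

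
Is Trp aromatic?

Yes

The aromatic amino acids are Phe (F, benzyl), Trp (W, indole), and Tyr (Y, phenol).
Tryptophan is in this group.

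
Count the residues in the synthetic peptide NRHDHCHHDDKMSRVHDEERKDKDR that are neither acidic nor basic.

Acidic: D, E. Basic: K, R, H. All other residues are neither.
Matching residues: N1, C6, M12, S13, V15.

5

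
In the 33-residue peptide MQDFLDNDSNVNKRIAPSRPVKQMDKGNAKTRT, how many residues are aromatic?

1

Phenylalanine (F), tryptophan (W), and tyrosine (Y) have aromatic ring side chains.
Matching residues: F4.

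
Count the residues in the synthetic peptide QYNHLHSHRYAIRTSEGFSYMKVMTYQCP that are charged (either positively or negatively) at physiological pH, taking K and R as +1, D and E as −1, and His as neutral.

Charged side chains at pH ~7.4: K, R (positive); D, E (negative).
Matching residues: R9, R13, E16, K22.

4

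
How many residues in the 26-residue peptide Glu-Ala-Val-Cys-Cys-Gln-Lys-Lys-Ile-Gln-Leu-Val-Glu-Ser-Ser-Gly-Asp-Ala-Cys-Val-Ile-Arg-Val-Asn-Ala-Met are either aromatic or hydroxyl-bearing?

Aromatic: F, W, Y. Hydroxyl-bearing: S, T, Y.
Aromatic residues here: none (0).
Hydroxyl-bearing residues here: Ser14, Ser15 (2).
(Y belongs to both groups, but none appear in this sequence.) Total = 0 + 2 = 2.

2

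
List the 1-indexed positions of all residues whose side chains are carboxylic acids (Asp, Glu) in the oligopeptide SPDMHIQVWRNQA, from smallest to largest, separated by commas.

Matching residues: D3.

3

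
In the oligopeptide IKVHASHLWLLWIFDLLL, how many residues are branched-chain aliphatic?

V, L, and I make up the branched-chain aliphatic group.
Matching residues: I1, V3, L8, L10, L11, I13, L16, L17, L18.

9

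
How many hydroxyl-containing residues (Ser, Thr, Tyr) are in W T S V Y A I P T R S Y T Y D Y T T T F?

12

Matching residues: T2, S3, Y5, T9, S11, Y12, T13, Y14, Y16, T17, T18, T19.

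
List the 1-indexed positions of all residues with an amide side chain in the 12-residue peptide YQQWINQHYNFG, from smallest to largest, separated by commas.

2, 3, 6, 7, 10

Only N (asparagine) and Q (glutamine) carry a side-chain carboxamide.
Matching residues: Q2, Q3, N6, Q7, N10.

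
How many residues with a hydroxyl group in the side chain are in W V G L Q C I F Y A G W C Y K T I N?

3

S, T, and Y are the three residues with a side-chain hydroxyl.
Matching residues: Y9, Y14, T16.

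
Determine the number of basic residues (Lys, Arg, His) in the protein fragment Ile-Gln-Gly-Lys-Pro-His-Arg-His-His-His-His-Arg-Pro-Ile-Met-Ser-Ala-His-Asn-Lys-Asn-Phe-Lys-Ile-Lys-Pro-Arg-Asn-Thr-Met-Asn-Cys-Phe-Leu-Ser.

Matching residues: Lys4, His6, Arg7, His8, His9, His10, His11, Arg12, His18, Lys20, Lys23, Lys25, Arg27.

13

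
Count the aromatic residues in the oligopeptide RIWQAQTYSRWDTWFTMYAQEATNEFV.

The aromatic amino acids are Phe (F, benzyl), Trp (W, indole), and Tyr (Y, phenol).
Matching residues: W3, Y8, W11, W14, F15, Y18, F26.

7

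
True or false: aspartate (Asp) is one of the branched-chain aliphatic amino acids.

False

V, L, and I make up the branched-chain aliphatic group.
Aspartate is not in this group.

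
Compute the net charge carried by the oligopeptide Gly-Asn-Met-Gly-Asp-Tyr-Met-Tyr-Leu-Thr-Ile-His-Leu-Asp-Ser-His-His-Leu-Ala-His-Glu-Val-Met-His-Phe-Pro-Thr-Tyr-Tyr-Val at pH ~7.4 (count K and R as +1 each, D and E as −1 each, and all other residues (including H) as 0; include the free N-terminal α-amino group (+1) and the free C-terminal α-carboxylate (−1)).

Positive (K, R): none → +0.
Negative (D, E): Asp5, Asp14, Glu21 → −3.
The N-terminus (+1) and C-terminus (−1) cancel.
Net charge = (+0) + (−3) = −3.

-3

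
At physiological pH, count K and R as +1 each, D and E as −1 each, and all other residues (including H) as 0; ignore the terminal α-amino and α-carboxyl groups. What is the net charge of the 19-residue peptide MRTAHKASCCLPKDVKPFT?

Positive (K, R): R2, K6, K13, K16 → +4.
Negative (D, E): D14 → −1.
Net charge = (+4) + (−1) = +3.

+3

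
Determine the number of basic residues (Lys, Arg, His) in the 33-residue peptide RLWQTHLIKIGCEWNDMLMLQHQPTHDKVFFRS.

7

Matching residues: R1, H6, K9, H22, H26, K28, R32.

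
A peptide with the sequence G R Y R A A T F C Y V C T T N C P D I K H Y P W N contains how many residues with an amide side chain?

2

Asparagine (N) and glutamine (Q) have uncharged amide side chains.
Matching residues: N15, N25.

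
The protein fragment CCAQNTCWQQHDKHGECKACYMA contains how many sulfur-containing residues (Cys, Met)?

6

Matching residues: C1, C2, C7, C17, C20, M22.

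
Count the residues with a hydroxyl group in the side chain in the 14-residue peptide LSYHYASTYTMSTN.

9

S, T, and Y are the three residues with a side-chain hydroxyl.
Matching residues: S2, Y3, Y5, S7, T8, Y9, T10, S12, T13.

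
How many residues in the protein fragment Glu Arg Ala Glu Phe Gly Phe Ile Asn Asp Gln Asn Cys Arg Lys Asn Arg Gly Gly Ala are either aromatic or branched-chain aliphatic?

Aromatic: F, W, Y. Branched-chain aliphatic: I, L, V.
Aromatic residues here: Phe5, Phe7 (2).
Branched-chain aliphatic residues here: Ile8 (1).
The two groups share no amino acid, so total = 2 + 1 = 3.

3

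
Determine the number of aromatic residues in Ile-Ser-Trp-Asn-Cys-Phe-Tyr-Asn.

Phenylalanine (F), tryptophan (W), and tyrosine (Y) have aromatic ring side chains.
Matching residues: Trp3, Phe6, Tyr7.

3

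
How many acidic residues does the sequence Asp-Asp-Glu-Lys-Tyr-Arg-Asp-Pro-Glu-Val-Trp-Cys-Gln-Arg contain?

Aspartate (D) and glutamate (E) have carboxylic-acid side chains and are the acidic amino acids.
Matching residues: Asp1, Asp2, Glu3, Asp7, Glu9.

5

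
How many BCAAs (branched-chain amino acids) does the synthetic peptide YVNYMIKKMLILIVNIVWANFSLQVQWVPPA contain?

The BCAAs are Val, Leu, and Ile — aliphatic side chains with a branch point.
Matching residues: V2, I6, L10, I11, L12, I13, V14, I16, V17, L23, V25, V28.

12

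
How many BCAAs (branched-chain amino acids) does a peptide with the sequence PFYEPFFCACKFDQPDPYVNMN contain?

The BCAAs are Val, Leu, and Ile — aliphatic side chains with a branch point.
Matching residues: V19.

1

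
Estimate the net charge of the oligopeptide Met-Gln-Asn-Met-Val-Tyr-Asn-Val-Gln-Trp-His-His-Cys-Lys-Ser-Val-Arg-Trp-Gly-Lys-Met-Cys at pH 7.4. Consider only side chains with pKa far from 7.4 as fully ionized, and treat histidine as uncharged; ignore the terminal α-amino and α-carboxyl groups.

Near pH 7.4, K and R contribute +1 each, D and E contribute −1 each, and every other side chain (His included, as stated) is uncharged.
Positive (K, R): Lys14, Arg17, Lys20 → +3.
Negative (D, E): none → −0.
Net charge = (+3) + (−0) = +3.

+3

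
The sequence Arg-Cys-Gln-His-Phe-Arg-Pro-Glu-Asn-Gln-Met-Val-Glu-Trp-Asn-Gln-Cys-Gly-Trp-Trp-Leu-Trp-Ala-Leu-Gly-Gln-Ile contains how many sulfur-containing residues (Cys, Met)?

3

Matching residues: Cys2, Met11, Cys17.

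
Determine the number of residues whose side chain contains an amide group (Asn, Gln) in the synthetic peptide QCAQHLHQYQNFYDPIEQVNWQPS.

8

Matching residues: Q1, Q4, Q8, Q10, N11, Q18, N20, Q22.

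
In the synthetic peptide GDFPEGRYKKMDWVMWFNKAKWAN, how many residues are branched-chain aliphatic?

V, L, and I make up the branched-chain aliphatic group.
Matching residues: V14.

1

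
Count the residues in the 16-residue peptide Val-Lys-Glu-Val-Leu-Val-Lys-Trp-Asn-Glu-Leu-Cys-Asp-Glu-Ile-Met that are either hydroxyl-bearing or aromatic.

1

Hydroxyl-bearing: S, T, Y. Aromatic: F, W, Y.
Hydroxyl-bearing residues here: none (0).
Aromatic residues here: Trp8 (1).
(Y belongs to both groups, but none appear in this sequence.) Total = 0 + 1 = 1.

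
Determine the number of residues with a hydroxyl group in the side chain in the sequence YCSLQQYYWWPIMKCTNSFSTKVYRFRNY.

10

S, T, and Y are the three residues with a side-chain hydroxyl.
Matching residues: Y1, S3, Y7, Y8, T16, S18, S20, T21, Y24, Y29.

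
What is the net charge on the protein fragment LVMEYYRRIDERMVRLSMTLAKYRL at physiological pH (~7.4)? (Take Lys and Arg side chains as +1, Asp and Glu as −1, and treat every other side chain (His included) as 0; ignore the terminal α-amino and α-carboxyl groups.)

Positive (K, R): R7, R8, R12, R15, K22, R24 → +6.
Negative (D, E): E4, D10, E11 → −3.
Net charge = (+6) + (−3) = +3.

+3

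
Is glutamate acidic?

Aspartate (D) and glutamate (E) have carboxylic-acid side chains and are the acidic amino acids.
Glutamate is in this group.

Yes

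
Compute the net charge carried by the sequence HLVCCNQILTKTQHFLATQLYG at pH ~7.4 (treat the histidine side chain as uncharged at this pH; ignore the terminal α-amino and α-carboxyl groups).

+1

The side chains ionized at physiological pH are Lys/Arg (+1) and Asp/Glu (−1); with His treated as neutral, nothing else contributes.
Positive (K, R): K11 → +1.
Negative (D, E): none → −0.
Net charge = (+1) + (−0) = +1.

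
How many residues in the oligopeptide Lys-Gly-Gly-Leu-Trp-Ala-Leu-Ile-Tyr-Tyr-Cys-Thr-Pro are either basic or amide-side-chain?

Basic: H, K, R. Amide-side-chain: N, Q.
Basic residues here: Lys1 (1).
Amide-side-chain residues here: none (0).
The two groups share no amino acid, so total = 1 + 0 = 1.

1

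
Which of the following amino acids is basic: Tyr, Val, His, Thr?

Lysine (K), arginine (R), and histidine (H) have basic, nitrogen-containing side chains.
Of the listed options, only His belongs to this group.

His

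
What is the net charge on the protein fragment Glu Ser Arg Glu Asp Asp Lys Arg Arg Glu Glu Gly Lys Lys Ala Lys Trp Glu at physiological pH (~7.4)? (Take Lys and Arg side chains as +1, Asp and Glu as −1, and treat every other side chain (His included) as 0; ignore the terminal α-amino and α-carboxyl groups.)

Positive (K, R): Arg3, Lys7, Arg8, Arg9, Lys13, Lys14, Lys16 → +7.
Negative (D, E): Glu1, Glu4, Asp5, Asp6, Glu10, Glu11, Glu18 → −7.
Net charge = (+7) + (−7) = 0.

0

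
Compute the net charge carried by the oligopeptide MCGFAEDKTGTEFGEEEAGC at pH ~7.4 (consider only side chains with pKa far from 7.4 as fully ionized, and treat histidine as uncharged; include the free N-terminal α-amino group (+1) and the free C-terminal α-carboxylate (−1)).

The side chains ionized at physiological pH are Lys/Arg (+1) and Asp/Glu (−1); with His treated as neutral, nothing else contributes.
Positive (K, R): K8 → +1.
Negative (D, E): E6, D7, E12, E15, E16, E17 → −6.
The N-terminus (+1) and C-terminus (−1) cancel.
Net charge = (+1) + (−6) = −5.

-5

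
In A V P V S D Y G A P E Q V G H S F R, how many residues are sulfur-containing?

The sulfur-bearing residues are cysteine (–SH) and methionine (–S–CH₃).
None of the 18 residues belong to this group.

0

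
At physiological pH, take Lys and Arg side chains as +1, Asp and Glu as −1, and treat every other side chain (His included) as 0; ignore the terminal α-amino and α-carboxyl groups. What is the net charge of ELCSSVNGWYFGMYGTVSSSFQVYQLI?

-1

Positive (K, R): none → +0.
Negative (D, E): E1 → −1.
Net charge = (+0) + (−1) = −1.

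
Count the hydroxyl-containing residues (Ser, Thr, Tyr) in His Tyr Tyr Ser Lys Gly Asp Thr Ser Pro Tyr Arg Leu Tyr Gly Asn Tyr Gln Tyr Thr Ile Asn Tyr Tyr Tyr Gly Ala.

Matching residues: Tyr2, Tyr3, Ser4, Thr8, Ser9, Tyr11, Tyr14, Tyr17, Tyr19, Thr20, Tyr23, Tyr24, Tyr25.

13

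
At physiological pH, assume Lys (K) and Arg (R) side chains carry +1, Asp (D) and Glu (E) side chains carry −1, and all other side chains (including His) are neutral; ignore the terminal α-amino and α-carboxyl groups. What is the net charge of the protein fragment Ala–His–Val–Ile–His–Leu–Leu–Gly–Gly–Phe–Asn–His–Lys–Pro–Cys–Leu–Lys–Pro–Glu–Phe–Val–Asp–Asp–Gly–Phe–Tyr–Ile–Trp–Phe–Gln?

Positive (K, R): Lys13, Lys17 → +2.
Negative (D, E): Glu19, Asp22, Asp23 → −3.
Net charge = (+2) + (−3) = −1.

-1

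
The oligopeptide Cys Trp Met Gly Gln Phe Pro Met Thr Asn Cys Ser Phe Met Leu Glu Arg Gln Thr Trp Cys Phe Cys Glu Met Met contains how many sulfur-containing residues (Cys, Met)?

9

Matching residues: Cys1, Met3, Met8, Cys11, Met14, Cys21, Cys23, Met25, Met26.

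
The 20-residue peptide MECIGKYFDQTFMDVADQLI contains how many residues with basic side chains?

The basic amino acids are Lys (K), Arg (R), and His (H).
Matching residues: K6.

1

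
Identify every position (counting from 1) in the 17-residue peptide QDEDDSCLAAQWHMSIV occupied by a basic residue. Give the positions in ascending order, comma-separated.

K, R, and H are the three residues with basic side chains (ε-amine, guanidinium, and imidazole respectively).
Matching residues: H13.

13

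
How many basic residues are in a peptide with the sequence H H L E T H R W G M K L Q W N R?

Lysine (K), arginine (R), and histidine (H) have basic, nitrogen-containing side chains.
Matching residues: H1, H2, H6, R7, K11, R16.

6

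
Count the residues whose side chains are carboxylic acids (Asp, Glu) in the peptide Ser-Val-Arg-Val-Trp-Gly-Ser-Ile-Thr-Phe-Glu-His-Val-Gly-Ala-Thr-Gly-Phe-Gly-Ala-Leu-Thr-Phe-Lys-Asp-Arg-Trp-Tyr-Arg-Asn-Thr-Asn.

2

Matching residues: Glu11, Asp25.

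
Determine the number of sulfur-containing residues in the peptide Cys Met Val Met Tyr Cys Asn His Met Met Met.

7

Cysteine (C, thiol) and methionine (M, thioether) are the two sulfur-containing amino acids.
Matching residues: Cys1, Met2, Met4, Cys6, Met9, Met10, Met11.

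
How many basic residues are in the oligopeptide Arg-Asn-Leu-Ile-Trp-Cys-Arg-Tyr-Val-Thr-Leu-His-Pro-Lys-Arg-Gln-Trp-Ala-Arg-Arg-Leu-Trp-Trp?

7

Lysine (K), arginine (R), and histidine (H) have basic, nitrogen-containing side chains.
Matching residues: Arg1, Arg7, His12, Lys14, Arg15, Arg19, Arg20.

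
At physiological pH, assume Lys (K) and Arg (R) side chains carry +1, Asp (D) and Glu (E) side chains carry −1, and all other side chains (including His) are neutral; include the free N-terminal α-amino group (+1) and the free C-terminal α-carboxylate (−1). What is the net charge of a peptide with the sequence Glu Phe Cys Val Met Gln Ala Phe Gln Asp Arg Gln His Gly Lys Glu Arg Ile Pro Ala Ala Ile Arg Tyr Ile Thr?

+1

Positive (K, R): Arg11, Lys15, Arg17, Arg23 → +4.
Negative (D, E): Glu1, Asp10, Glu16 → −3.
The N-terminus (+1) and C-terminus (−1) cancel.
Net charge = (+4) + (−3) = +1.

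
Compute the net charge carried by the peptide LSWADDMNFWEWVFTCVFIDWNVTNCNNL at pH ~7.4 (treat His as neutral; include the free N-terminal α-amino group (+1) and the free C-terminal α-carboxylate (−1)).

At pH ~7.4 the Lys and Arg side chains are protonated (+1), the Asp and Glu side chains are deprotonated (−1), and with His taken as neutral all other side chains carry no charge.
Positive (K, R): none → +0.
Negative (D, E): D5, D6, E11, D20 → −4.
The N-terminus (+1) and C-terminus (−1) cancel.
Net charge = (+0) + (−4) = −4.

-4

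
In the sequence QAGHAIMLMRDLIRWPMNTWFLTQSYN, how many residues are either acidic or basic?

4

Acidic: D, E. Basic: H, K, R.
Acidic residues here: D11 (1).
Basic residues here: H4, R10, R14 (3).
The two groups share no amino acid, so total = 1 + 3 = 4.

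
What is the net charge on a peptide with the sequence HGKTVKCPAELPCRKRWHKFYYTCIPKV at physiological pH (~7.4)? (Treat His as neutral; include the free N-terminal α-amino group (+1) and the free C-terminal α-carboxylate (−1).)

+6

Near pH 7.4, K and R contribute +1 each, D and E contribute −1 each, and every other side chain (His included, as stated) is uncharged.
Positive (K, R): K3, K6, R14, K15, R16, K19, K27 → +7.
Negative (D, E): E10 → −1.
The N-terminus (+1) and C-terminus (−1) cancel.
Net charge = (+7) + (−1) = +6.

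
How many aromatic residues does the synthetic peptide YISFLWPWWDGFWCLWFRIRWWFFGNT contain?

13

The aromatic amino acids are Phe (F, benzyl), Trp (W, indole), and Tyr (Y, phenol).
Matching residues: Y1, F4, W6, W8, W9, F12, W13, W16, F17, W21, W22, F23, F24.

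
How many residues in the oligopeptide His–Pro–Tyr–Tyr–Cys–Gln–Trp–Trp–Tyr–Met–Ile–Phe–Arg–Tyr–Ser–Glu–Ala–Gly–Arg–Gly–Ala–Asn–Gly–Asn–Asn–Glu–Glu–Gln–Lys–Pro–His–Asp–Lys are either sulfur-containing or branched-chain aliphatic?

Sulfur-containing: C, M. Branched-chain aliphatic: I, L, V.
Sulfur-containing residues here: Cys5, Met10 (2).
Branched-chain aliphatic residues here: Ile11 (1).
The two groups share no amino acid, so total = 2 + 1 = 3.

3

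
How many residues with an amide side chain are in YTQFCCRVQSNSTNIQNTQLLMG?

Asparagine (N) and glutamine (Q) have uncharged amide side chains.
Matching residues: Q3, Q9, N11, N14, Q16, N17, Q19.

7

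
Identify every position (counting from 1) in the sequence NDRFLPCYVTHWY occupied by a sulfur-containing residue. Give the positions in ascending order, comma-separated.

7

Matching residues: C7.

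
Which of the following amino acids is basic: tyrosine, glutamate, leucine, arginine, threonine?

arginine

The basic amino acids are Lys (K), Arg (R), and His (H).
Of the listed options, only arginine belongs to this group.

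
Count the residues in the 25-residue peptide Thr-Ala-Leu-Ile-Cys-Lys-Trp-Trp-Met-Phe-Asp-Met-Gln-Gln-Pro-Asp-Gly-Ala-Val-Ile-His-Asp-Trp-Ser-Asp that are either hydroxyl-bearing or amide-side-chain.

4

Hydroxyl-bearing: S, T, Y. Amide-side-chain: N, Q.
Hydroxyl-bearing residues here: Thr1, Ser24 (2).
Amide-side-chain residues here: Gln13, Gln14 (2).
The two groups share no amino acid, so total = 2 + 2 = 4.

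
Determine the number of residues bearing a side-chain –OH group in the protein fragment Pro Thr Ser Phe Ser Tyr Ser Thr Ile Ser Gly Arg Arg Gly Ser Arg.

S, T, and Y are the three residues with a side-chain hydroxyl.
Matching residues: Thr2, Ser3, Ser5, Tyr6, Ser7, Thr8, Ser10, Ser15.

8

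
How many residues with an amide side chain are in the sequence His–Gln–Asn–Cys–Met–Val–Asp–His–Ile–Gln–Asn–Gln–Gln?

6

Asparagine (N) and glutamine (Q) have uncharged amide side chains.
Matching residues: Gln2, Asn3, Gln10, Asn11, Gln12, Gln13.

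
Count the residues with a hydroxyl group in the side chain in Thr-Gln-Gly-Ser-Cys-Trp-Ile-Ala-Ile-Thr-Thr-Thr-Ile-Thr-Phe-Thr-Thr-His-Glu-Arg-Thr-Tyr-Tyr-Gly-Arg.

11

Serine (S), threonine (T), and tyrosine (Y) each carry a hydroxyl group on the side chain.
Matching residues: Thr1, Ser4, Thr10, Thr11, Thr12, Thr14, Thr16, Thr17, Thr21, Tyr22, Tyr23.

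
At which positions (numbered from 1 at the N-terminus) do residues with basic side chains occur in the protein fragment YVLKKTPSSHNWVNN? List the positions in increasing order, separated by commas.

Lysine (K), arginine (R), and histidine (H) have basic, nitrogen-containing side chains.
Matching residues: K4, K5, H10.

4, 5, 10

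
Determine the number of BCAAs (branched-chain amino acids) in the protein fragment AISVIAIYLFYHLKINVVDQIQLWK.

11

The BCAAs are Val, Leu, and Ile — aliphatic side chains with a branch point.
Matching residues: I2, V4, I5, I7, L9, L13, I15, V17, V18, I21, L23.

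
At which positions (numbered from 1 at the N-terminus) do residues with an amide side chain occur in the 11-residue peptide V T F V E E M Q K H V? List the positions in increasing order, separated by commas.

8

Only N (asparagine) and Q (glutamine) carry a side-chain carboxamide.
Matching residues: Q8.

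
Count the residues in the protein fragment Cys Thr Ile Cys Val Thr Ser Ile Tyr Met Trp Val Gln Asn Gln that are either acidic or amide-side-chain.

3

Acidic: D, E. Amide-side-chain: N, Q.
Acidic residues here: none (0).
Amide-side-chain residues here: Gln13, Asn14, Gln15 (3).
The two groups share no amino acid, so total = 0 + 3 = 3.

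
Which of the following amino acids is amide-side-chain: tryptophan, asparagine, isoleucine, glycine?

asparagine

Only N (asparagine) and Q (glutamine) carry a side-chain carboxamide.
Of the listed options, only asparagine belongs to this group.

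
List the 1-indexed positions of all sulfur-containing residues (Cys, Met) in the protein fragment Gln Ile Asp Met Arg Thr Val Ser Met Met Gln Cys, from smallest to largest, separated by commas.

4, 9, 10, 12

Matching residues: Met4, Met9, Met10, Cys12.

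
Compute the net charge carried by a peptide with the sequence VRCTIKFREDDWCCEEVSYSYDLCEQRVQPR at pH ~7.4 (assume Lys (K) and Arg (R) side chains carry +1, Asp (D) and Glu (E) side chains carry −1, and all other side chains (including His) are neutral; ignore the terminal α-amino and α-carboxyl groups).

-2

Positive (K, R): R2, K6, R8, R27, R31 → +5.
Negative (D, E): E9, D10, D11, E15, E16, D22, E25 → −7.
Net charge = (+5) + (−7) = −2.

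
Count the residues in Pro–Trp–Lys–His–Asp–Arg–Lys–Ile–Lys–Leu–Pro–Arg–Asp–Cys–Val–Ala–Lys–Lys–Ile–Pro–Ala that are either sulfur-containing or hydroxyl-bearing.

Sulfur-containing: C, M. Hydroxyl-bearing: S, T, Y.
Sulfur-containing residues here: Cys14 (1).
Hydroxyl-bearing residues here: none (0).
The two groups share no amino acid, so total = 1 + 0 = 1.

1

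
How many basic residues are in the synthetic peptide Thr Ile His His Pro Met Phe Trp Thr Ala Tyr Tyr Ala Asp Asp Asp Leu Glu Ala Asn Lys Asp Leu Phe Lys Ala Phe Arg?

5

Lysine (K), arginine (R), and histidine (H) have basic, nitrogen-containing side chains.
Matching residues: His3, His4, Lys21, Lys25, Arg28.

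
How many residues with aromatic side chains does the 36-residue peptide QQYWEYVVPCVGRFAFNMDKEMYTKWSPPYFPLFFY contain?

12

The aromatic amino acids are Phe (F, benzyl), Trp (W, indole), and Tyr (Y, phenol).
Matching residues: Y3, W4, Y6, F14, F16, Y23, W26, Y30, F31, F34, F35, Y36.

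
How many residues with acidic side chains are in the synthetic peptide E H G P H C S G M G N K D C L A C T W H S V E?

Aspartate (D) and glutamate (E) have carboxylic-acid side chains and are the acidic amino acids.
Matching residues: E1, D13, E23.

3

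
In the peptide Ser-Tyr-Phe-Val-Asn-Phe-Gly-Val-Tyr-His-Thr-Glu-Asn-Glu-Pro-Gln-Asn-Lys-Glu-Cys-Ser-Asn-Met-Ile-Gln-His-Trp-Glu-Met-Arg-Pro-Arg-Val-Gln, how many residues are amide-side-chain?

7

Asparagine (N) and glutamine (Q) have uncharged amide side chains.
Matching residues: Asn5, Asn13, Gln16, Asn17, Asn22, Gln25, Gln34.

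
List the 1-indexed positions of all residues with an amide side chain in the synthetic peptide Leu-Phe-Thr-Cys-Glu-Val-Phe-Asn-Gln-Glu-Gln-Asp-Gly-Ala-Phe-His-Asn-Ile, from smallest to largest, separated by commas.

8, 9, 11, 17

Only N (asparagine) and Q (glutamine) carry a side-chain carboxamide.
Matching residues: Asn8, Gln9, Gln11, Asn17.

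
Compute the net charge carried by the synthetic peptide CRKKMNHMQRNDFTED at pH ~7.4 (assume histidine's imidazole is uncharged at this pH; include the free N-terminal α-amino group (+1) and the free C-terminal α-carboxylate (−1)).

+1

At pH ~7.4 the Lys and Arg side chains are protonated (+1), the Asp and Glu side chains are deprotonated (−1), and with His taken as neutral all other side chains carry no charge.
Positive (K, R): R2, K3, K4, R10 → +4.
Negative (D, E): D12, E15, D16 → −3.
The N-terminus (+1) and C-terminus (−1) cancel.
Net charge = (+4) + (−3) = +1.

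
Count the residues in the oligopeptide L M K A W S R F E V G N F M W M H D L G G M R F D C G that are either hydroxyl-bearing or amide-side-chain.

Hydroxyl-bearing: S, T, Y. Amide-side-chain: N, Q.
Hydroxyl-bearing residues here: S6 (1).
Amide-side-chain residues here: N12 (1).
The two groups share no amino acid, so total = 1 + 1 = 2.

2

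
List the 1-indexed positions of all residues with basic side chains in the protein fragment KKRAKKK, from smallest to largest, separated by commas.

1, 2, 3, 5, 6, 7

K, R, and H are the three residues with basic side chains (ε-amine, guanidinium, and imidazole respectively).
Matching residues: K1, K2, R3, K5, K6, K7.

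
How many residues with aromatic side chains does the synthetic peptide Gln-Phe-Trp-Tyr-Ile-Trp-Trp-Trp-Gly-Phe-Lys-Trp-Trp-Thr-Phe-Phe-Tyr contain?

12

Phenylalanine (F), tryptophan (W), and tyrosine (Y) have aromatic ring side chains.
Matching residues: Phe2, Trp3, Tyr4, Trp6, Trp7, Trp8, Phe10, Trp12, Trp13, Phe15, Phe16, Tyr17.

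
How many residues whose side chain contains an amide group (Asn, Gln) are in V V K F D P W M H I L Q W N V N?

Matching residues: Q12, N14, N16.

3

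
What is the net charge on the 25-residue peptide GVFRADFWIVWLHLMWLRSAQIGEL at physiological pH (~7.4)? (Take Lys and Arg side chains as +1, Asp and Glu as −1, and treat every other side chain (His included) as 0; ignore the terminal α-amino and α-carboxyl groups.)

0

Positive (K, R): R4, R18 → +2.
Negative (D, E): D6, E24 → −2.
Net charge = (+2) + (−2) = 0.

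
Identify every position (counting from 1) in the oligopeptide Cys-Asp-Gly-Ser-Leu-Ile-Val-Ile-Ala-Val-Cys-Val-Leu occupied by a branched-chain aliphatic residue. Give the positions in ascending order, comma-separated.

5, 6, 7, 8, 10, 12, 13

V, L, and I make up the branched-chain aliphatic group.
Matching residues: Leu5, Ile6, Val7, Ile8, Val10, Val12, Leu13.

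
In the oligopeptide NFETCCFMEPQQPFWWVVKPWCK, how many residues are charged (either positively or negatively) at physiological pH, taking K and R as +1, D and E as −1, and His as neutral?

Charged side chains at pH ~7.4: K, R (positive); D, E (negative).
Matching residues: E3, E9, K19, K23.

4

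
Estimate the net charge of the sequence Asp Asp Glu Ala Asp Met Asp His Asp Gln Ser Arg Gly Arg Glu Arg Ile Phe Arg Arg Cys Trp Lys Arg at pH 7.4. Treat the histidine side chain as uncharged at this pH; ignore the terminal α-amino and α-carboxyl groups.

0

The side chains ionized at physiological pH are Lys/Arg (+1) and Asp/Glu (−1); with His treated as neutral, nothing else contributes.
Positive (K, R): Arg12, Arg14, Arg16, Arg19, Arg20, Lys23, Arg24 → +7.
Negative (D, E): Asp1, Asp2, Glu3, Asp5, Asp7, Asp9, Glu15 → −7.
Net charge = (+7) + (−7) = 0.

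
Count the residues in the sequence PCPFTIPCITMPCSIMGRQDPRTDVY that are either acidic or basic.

4

Acidic: D, E. Basic: H, K, R.
Acidic residues here: D20, D24 (2).
Basic residues here: R18, R22 (2).
The two groups share no amino acid, so total = 2 + 2 = 4.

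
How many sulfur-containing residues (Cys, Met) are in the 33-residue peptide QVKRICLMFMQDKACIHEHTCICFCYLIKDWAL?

Matching residues: C6, M8, M10, C15, C21, C23, C25.

7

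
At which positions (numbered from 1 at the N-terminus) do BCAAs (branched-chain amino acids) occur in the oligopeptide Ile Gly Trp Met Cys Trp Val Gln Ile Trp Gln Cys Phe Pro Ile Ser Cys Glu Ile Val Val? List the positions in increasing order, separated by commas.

V, L, and I make up the branched-chain aliphatic group.
Matching residues: Ile1, Val7, Ile9, Ile15, Ile19, Val20, Val21.

1, 7, 9, 15, 19, 20, 21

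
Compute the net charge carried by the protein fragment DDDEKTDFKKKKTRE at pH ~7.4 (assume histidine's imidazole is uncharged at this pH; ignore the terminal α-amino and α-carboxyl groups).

0

Near pH 7.4, K and R contribute +1 each, D and E contribute −1 each, and every other side chain (His included, as stated) is uncharged.
Positive (K, R): K5, K9, K10, K11, K12, R14 → +6.
Negative (D, E): D1, D2, D3, E4, D7, E15 → −6.
Net charge = (+6) + (−6) = 0.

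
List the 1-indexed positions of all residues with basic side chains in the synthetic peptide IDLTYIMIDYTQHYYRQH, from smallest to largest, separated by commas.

13, 16, 18

K, R, and H are the three residues with basic side chains (ε-amine, guanidinium, and imidazole respectively).
Matching residues: H13, R16, H18.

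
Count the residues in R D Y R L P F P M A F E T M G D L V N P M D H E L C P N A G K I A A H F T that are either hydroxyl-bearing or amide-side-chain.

Hydroxyl-bearing: S, T, Y. Amide-side-chain: N, Q.
Hydroxyl-bearing residues here: Y3, T13, T37 (3).
Amide-side-chain residues here: N19, N28 (2).
The two groups share no amino acid, so total = 3 + 2 = 5.

5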